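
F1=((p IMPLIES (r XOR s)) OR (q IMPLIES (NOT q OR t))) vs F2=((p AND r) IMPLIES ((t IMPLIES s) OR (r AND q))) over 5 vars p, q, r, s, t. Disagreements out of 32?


F1 = ((p IMPLIES (r XOR s)) OR (q IMPLIES (NOT q OR t)))
F2 = ((p AND r) IMPLIES ((t IMPLIES s) OR (r AND q)))
Evaluate both on each of 32 rows (bits = p,q,r,s,t):
  row 0 [00000]: F1=1 F2=1 -> 0
  row 1 [00001]: F1=1 F2=1 -> 0
  row 2 [00010]: F1=1 F2=1 -> 0
  row 3 [00011]: F1=1 F2=1 -> 0
  row 4 [00100]: F1=1 F2=1 -> 0
  row 5 [00101]: F1=1 F2=1 -> 0
  row 6 [00110]: F1=1 F2=1 -> 0
  row 7 [00111]: F1=1 F2=1 -> 0
  row 8 [01000]: F1=1 F2=1 -> 0
  row 9 [01001]: F1=1 F2=1 -> 0
  row 10 [01010]: F1=1 F2=1 -> 0
  row 11 [01011]: F1=1 F2=1 -> 0
  row 12 [01100]: F1=1 F2=1 -> 0
  row 13 [01101]: F1=1 F2=1 -> 0
  row 14 [01110]: F1=1 F2=1 -> 0
  row 15 [01111]: F1=1 F2=1 -> 0
  row 16 [10000]: F1=1 F2=1 -> 0
  row 17 [10001]: F1=1 F2=1 -> 0
  row 18 [10010]: F1=1 F2=1 -> 0
  row 19 [10011]: F1=1 F2=1 -> 0
  row 20 [10100]: F1=1 F2=1 -> 0
  row 21 [10101]: F1=1 F2=0 (differ) -> 1
  row 22 [10110]: F1=1 F2=1 -> 0
  row 23 [10111]: F1=1 F2=1 -> 0
  row 24 [11000]: F1=0 F2=1 (differ) -> 1
  row 25 [11001]: F1=1 F2=1 -> 0
  row 26 [11010]: F1=1 F2=1 -> 0
  row 27 [11011]: F1=1 F2=1 -> 0
  row 28 [11100]: F1=1 F2=1 -> 0
  row 29 [11101]: F1=1 F2=1 -> 0
  row 30 [11110]: F1=0 F2=1 (differ) -> 1
  row 31 [11111]: F1=1 F2=1 -> 0
Full result column, 8 rows per line (p,q fixed per line; r,s,t runs 000..111 left to right):
  rows 0-7 [p,q=00]: 00000000  (ones: 0)
  rows 8-15 [p,q=01]: 00000000  (ones: 0)
  rows 16-23 [p,q=10]: 00000100  (ones: 1)
  rows 24-31 [p,q=11]: 10000010  (ones: 2)
Disagreements = 0+0+1+2 = 3

3


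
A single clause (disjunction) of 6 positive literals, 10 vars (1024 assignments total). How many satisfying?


Step 1: Total=2^10=1024
Step 2: Unsat when all 6 false: 2^4=16
Step 3: Sat=1024-16=1008

1008


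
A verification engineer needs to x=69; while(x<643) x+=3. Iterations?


Step 1: x goes from 69 toward 643 by 3; the body runs while x<643, so iterations = ceil((bound-start)/step)
Step 2: Distance=574
Step 3: ceil(574/3)=192

192


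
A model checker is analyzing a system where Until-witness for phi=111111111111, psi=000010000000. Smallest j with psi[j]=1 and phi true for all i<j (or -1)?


(phi U psi) at 0: need smallest j with psi[j]=1 and phi[i]=1 for all i in [0,j).
Scan from step 0:
  step 0: phi=1, psi=0 -> continue
  step 1: phi=1, psi=0 -> continue
  step 2: phi=1, psi=0 -> continue
  step 3: phi=1, psi=0 -> continue
  step 4: psi=1 and phi held for [0,4) -> witness found
Witness step = 4

4


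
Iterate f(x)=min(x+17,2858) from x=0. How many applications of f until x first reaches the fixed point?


Step 1: x=0, cap=2858, increment=17
Step 2: x grows by 17 each step until capped at 2858; fixed point is x=2858
Step 3: iterations = ceil(2858/17) = 169

169


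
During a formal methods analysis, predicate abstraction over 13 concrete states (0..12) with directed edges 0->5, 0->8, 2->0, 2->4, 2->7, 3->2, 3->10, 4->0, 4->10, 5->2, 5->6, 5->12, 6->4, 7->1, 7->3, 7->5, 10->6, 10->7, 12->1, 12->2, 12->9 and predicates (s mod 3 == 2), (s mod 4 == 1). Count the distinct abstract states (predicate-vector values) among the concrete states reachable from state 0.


BFS from 0:
Concrete reachable: {0, 1, 2, 3, 4, 5, 6, 7, 8, 9, 10, 12}
Abstract via predicates (s mod 3 == 2), (s mod 4 == 1):
  (0,0) <- {0, 3, 4, 6, 7, 10, 12}
  (0,1) <- {1, 9}
  (1,0) <- {2, 8}
  (1,1) <- {5}
Distinct abstract states = 4

4


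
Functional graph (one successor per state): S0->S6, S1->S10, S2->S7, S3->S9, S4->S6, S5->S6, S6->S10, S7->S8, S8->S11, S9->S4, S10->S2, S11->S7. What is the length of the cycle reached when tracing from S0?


Trace from S0 until a state repeats:
  S0 -> S6 -> S10 -> S2 -> S7 -> S8 -> S11 -> S7
S7 first seen at step 4, revisited at step 7.
Cycle length = 7 - 4 = 3

3


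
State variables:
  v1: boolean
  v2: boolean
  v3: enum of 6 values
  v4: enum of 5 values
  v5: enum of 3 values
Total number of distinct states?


State space = product of domain sizes of all variables.
Domain sizes:
  v1 (boolean): 2
  v2 (boolean): 2
  v3 (enum of 6 values): 6
  v4 (enum of 5 values): 5
  v5 (enum of 3 values): 3
Product = 2 * 2 * 6 * 5 * 3 = 360

360


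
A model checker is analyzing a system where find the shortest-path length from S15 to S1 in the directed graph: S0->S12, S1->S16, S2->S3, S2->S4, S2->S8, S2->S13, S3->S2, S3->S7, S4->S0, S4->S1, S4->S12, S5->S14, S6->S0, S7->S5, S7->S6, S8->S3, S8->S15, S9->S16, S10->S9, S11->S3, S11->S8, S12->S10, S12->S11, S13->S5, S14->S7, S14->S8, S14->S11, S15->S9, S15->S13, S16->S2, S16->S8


BFS layer-by-layer from S15:
  dist 0: {S15}
  dist 1: {S9, S13}
  dist 2: {S5, S16}
  dist 3: {S2, S8, S14}
  dist 4: {S3, S4, S7, S11}
  dist 5: {S0, S1, S6, S12}
  -> S1 reached at distance 5
Shortest path length = 5

5


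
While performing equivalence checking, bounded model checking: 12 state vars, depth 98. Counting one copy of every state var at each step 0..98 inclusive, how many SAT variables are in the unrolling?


BMC unrolls to depth k, creating one copy of each state var for steps 0..k.
Step count = 98 + 1 = 99 (steps 0 through 98)
Vars per step = 12
Total = 12 * 99 = 1188

1188


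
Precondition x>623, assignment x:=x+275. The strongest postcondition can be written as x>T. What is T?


Formula: sp(P, x:=E) = exists old_x. (x = E[old_x/x]) AND P[old_x/x] (old_x is the value of x before the assignment; eliminate old_x by solving x = E[old_x/x] for old_x)
Step 1: Precondition P: x>623, i.e. old_x > 623
Step 2: Assignment gives x = old_x + 275, so old_x = x - 275
Step 3: Substitute into P: x - 275 > 623
Step 4: Simplify: x > 623+275 = 898

898


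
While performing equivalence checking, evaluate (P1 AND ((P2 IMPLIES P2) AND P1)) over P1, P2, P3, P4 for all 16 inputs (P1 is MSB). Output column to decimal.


Formula: (P1 AND ((P2 IMPLIES P2) AND P1)) over P1, P2, P3, P4 (16 rows)
Evaluate each row (bits = P1,P2,P3,P4, MSB first):
  row 0 [0000]: (0 AND ((0 IMPLIES 0) AND 0)) -> 0
  row 1 [0001]: (0 AND ((0 IMPLIES 0) AND 0)) -> 0
  row 2 [0010]: (0 AND ((0 IMPLIES 0) AND 0)) -> 0
  row 3 [0011]: (0 AND ((0 IMPLIES 0) AND 0)) -> 0
  row 4 [0100]: (0 AND ((1 IMPLIES 1) AND 0)) -> 0
  row 5 [0101]: (0 AND ((1 IMPLIES 1) AND 0)) -> 0
  row 6 [0110]: (0 AND ((1 IMPLIES 1) AND 0)) -> 0
  row 7 [0111]: (0 AND ((1 IMPLIES 1) AND 0)) -> 0
  row 8 [1000]: (1 AND ((0 IMPLIES 0) AND 1)) -> 1
  row 9 [1001]: (1 AND ((0 IMPLIES 0) AND 1)) -> 1
  row 10 [1010]: (1 AND ((0 IMPLIES 0) AND 1)) -> 1
  row 11 [1011]: (1 AND ((0 IMPLIES 0) AND 1)) -> 1
  row 12 [1100]: (1 AND ((1 IMPLIES 1) AND 1)) -> 1
  row 13 [1101]: (1 AND ((1 IMPLIES 1) AND 1)) -> 1
  row 14 [1110]: (1 AND ((1 IMPLIES 1) AND 1)) -> 1
  row 15 [1111]: (1 AND ((1 IMPLIES 1) AND 1)) -> 1
Full result column, 4 rows per line (P1,P2 fixed per line; P3,P4 runs 00..11 left to right):
  rows 0-3 [P1,P2=00]: 0000  = hex 0
  rows 4-7 [P1,P2=01]: 0000  = hex 0
  rows 8-11 [P1,P2=10]: 1111  = hex F
  rows 12-15 [P1,P2=11]: 1111  = hex F
Output column (row 0 .. row 15) = 0000000011111111
Output column grouped in 4s = 0000 0000 1111 1111 = 0x00FF
Convert to decimal digit by digit (value = value*16 + digit):
  0 -> 0
  0*16 + 0 = 0
  0*16 + 15 (F) = 15
  15*16 + 15 (F) = 255
Decimal = 255

255


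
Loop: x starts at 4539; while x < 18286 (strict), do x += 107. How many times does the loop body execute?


Step 1: x goes from 4539 toward 18286 by 107; the body runs while x<18286, so iterations = ceil((bound-start)/step)
Step 2: Distance=13747
Step 3: ceil(13747/107)=129

129


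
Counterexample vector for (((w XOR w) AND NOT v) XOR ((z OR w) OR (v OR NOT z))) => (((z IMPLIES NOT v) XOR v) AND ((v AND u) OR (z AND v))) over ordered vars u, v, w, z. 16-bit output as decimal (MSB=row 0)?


F1 = (((w XOR w) AND NOT v) XOR ((z OR w) OR (v OR NOT z)))
F2 = (((z IMPLIES NOT v) XOR v) AND ((v AND u) OR (z AND v)))
Counterexample to F1=>F2 is where F1=1 and F2=0.
Evaluate each row (bits = u,v,w,z, MSB first):
  row 0 [0000]: F1=1 F2=0 -> F1&~F2 -> 1
  row 1 [0001]: F1=1 F2=0 -> F1&~F2 -> 1
  row 2 [0010]: F1=1 F2=0 -> F1&~F2 -> 1
  row 3 [0011]: F1=1 F2=0 -> F1&~F2 -> 1
  row 4 [0100]: F1=1 F2=0 -> F1&~F2 -> 1
  row 5 [0101]: F1=1 F2=1 -> F1&~F2 -> 0
  row 6 [0110]: F1=1 F2=0 -> F1&~F2 -> 1
  row 7 [0111]: F1=1 F2=1 -> F1&~F2 -> 0
  row 8 [1000]: F1=1 F2=0 -> F1&~F2 -> 1
  row 9 [1001]: F1=1 F2=0 -> F1&~F2 -> 1
  row 10 [1010]: F1=1 F2=0 -> F1&~F2 -> 1
  row 11 [1011]: F1=1 F2=0 -> F1&~F2 -> 1
  row 12 [1100]: F1=1 F2=0 -> F1&~F2 -> 1
  row 13 [1101]: F1=1 F2=1 -> F1&~F2 -> 0
  row 14 [1110]: F1=1 F2=0 -> F1&~F2 -> 1
  row 15 [1111]: F1=1 F2=1 -> F1&~F2 -> 0
Full result column, 4 rows per line (u,v fixed per line; w,z runs 00..11 left to right):
  rows 0-3 [u,v=00]: 1111  = hex F
  rows 4-7 [u,v=01]: 1010  = hex A
  rows 8-11 [u,v=10]: 1111  = hex F
  rows 12-15 [u,v=11]: 1010  = hex A
Counterexample vector (row 0 .. row 15) = 1111101011111010
Output column grouped in 4s = 1111 1010 1111 1010 = 0xFAFA
Convert to decimal digit by digit (value = value*16 + digit):
  F -> 15
  15*16 + 10 (A) = 250
  250*16 + 15 (F) = 4015
  4015*16 + 10 (A) = 64250
Decimal = 64250

64250


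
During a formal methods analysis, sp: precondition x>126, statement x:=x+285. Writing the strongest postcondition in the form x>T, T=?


Formula: sp(P, x:=E) = exists old_x. (x = E[old_x/x]) AND P[old_x/x] (old_x is the value of x before the assignment; eliminate old_x by solving x = E[old_x/x] for old_x)
Step 1: Precondition P: x>126, i.e. old_x > 126
Step 2: Assignment gives x = old_x + 285, so old_x = x - 285
Step 3: Substitute into P: x - 285 > 126
Step 4: Simplify: x > 126+285 = 411

411


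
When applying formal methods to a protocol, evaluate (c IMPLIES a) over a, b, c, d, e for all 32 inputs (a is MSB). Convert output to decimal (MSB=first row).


Formula: (c IMPLIES a) over a, b, c, d, e (32 rows)
Evaluate each row (bits = a,b,c,d,e, MSB first):
  row 0 [00000]: (0 IMPLIES 0) -> 1
  row 1 [00001]: (0 IMPLIES 0) -> 1
  row 2 [00010]: (0 IMPLIES 0) -> 1
  row 3 [00011]: (0 IMPLIES 0) -> 1
  row 4 [00100]: (1 IMPLIES 0) -> 0
  row 5 [00101]: (1 IMPLIES 0) -> 0
  row 6 [00110]: (1 IMPLIES 0) -> 0
  row 7 [00111]: (1 IMPLIES 0) -> 0
  row 8 [01000]: (0 IMPLIES 0) -> 1
  row 9 [01001]: (0 IMPLIES 0) -> 1
  row 10 [01010]: (0 IMPLIES 0) -> 1
  row 11 [01011]: (0 IMPLIES 0) -> 1
  row 12 [01100]: (1 IMPLIES 0) -> 0
  row 13 [01101]: (1 IMPLIES 0) -> 0
  row 14 [01110]: (1 IMPLIES 0) -> 0
  row 15 [01111]: (1 IMPLIES 0) -> 0
  row 16 [10000]: (0 IMPLIES 1) -> 1
  row 17 [10001]: (0 IMPLIES 1) -> 1
  row 18 [10010]: (0 IMPLIES 1) -> 1
  row 19 [10011]: (0 IMPLIES 1) -> 1
  row 20 [10100]: (1 IMPLIES 1) -> 1
  row 21 [10101]: (1 IMPLIES 1) -> 1
  row 22 [10110]: (1 IMPLIES 1) -> 1
  row 23 [10111]: (1 IMPLIES 1) -> 1
  row 24 [11000]: (0 IMPLIES 1) -> 1
  row 25 [11001]: (0 IMPLIES 1) -> 1
  row 26 [11010]: (0 IMPLIES 1) -> 1
  row 27 [11011]: (0 IMPLIES 1) -> 1
  row 28 [11100]: (1 IMPLIES 1) -> 1
  row 29 [11101]: (1 IMPLIES 1) -> 1
  row 30 [11110]: (1 IMPLIES 1) -> 1
  row 31 [11111]: (1 IMPLIES 1) -> 1
Full result column, 4 rows per line (a,b,c fixed per line; d,e runs 00..11 left to right):
  rows 0-3 [a,b,c=000]: 1111  = hex F
  rows 4-7 [a,b,c=001]: 0000  = hex 0
  rows 8-11 [a,b,c=010]: 1111  = hex F
  rows 12-15 [a,b,c=011]: 0000  = hex 0
  rows 16-19 [a,b,c=100]: 1111  = hex F
  rows 20-23 [a,b,c=101]: 1111  = hex F
  rows 24-27 [a,b,c=110]: 1111  = hex F
  rows 28-31 [a,b,c=111]: 1111  = hex F
Output column (row 0 .. row 31) = 11110000111100001111111111111111
Output column grouped in 4s = 1111 0000 1111 0000 1111 1111 1111 1111 = 0xF0F0FFFF
Convert to decimal digit by digit (value = value*16 + digit):
  F -> 15
  15*16 + 0 = 240
  240*16 + 15 (F) = 3855
  3855*16 + 0 = 61680
  61680*16 + 15 (F) = 986895
  986895*16 + 15 (F) = 15790335
  15790335*16 + 15 (F) = 252645375
  252645375*16 + 15 (F) = 4042326015
Decimal = 4042326015

4042326015


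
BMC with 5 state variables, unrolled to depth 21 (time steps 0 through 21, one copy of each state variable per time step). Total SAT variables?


BMC unrolls to depth k, creating one copy of each state var for steps 0..k.
Step count = 21 + 1 = 22 (steps 0 through 21)
Vars per step = 5
Total = 5 * 22 = 110

110


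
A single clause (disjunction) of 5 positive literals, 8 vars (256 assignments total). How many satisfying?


Step 1: Total=2^8=256
Step 2: Unsat when all 5 false: 2^3=8
Step 3: Sat=256-8=248

248


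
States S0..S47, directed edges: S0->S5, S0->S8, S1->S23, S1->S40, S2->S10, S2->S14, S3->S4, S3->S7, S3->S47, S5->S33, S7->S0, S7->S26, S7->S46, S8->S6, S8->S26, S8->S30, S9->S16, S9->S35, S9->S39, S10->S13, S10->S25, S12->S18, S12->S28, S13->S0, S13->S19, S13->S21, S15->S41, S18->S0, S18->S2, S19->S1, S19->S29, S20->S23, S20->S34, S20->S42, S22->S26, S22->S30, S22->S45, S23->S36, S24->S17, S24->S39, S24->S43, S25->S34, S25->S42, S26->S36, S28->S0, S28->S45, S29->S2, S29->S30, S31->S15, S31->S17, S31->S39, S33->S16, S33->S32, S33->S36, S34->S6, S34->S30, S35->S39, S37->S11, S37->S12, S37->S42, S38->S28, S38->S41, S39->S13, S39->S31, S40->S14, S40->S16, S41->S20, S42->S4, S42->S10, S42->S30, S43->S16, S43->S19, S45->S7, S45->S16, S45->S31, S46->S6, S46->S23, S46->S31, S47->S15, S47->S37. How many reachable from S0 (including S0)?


BFS from S0:
  layer 0: {S0}
  layer 1: {S5, S8}
  layer 2: {S6, S26, S30, S33}
  layer 3: {S16, S32, S36}
Reachable set: {S0, S5, S6, S8, S16, S26, S30, S32, S33, S36}
Count = 10

10


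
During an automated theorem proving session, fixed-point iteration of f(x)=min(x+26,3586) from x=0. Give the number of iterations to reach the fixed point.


Step 1: x=0, cap=3586, increment=26
Step 2: x grows by 26 each step until capped at 3586; fixed point is x=3586
Step 3: iterations = ceil(3586/26) = 138

138


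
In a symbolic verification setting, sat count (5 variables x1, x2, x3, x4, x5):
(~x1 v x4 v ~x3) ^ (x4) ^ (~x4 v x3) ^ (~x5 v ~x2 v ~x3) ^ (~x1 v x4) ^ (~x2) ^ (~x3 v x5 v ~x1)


CNF with 7 clauses over 5 vars (32 assignments).
An assignment satisfies CNF iff every clause has >=1 true literal.
Check each row (bits = x1,x2,x3,x4,x5; clause T/F shown):
  row 0 [00000]: clauses=TFTTTTT -> 0
  row 1 [00001]: clauses=TFTTTTT -> 0
  row 2 [00010]: clauses=TTFTTTT -> 0
  row 3 [00011]: clauses=TTFTTTT -> 0
  row 4 [00100]: clauses=TFTTTTT -> 0
  row 5 [00101]: clauses=TFTTTTT -> 0
  row 6 [00110]: clauses=TTTTTTT -> 1
  row 7 [00111]: clauses=TTTTTTT -> 1
  row 8 [01000]: clauses=TFTTTFT -> 0
  row 9 [01001]: clauses=TFTTTFT -> 0
  row 10 [01010]: clauses=TTFTTFT -> 0
  row 11 [01011]: clauses=TTFTTFT -> 0
  row 12 [01100]: clauses=TFTTTFT -> 0
  row 13 [01101]: clauses=TFTFTFT -> 0
  row 14 [01110]: clauses=TTTTTFT -> 0
  row 15 [01111]: clauses=TTTFTFT -> 0
  row 16 [10000]: clauses=TFTTFTT -> 0
  row 17 [10001]: clauses=TFTTFTT -> 0
  row 18 [10010]: clauses=TTFTTTT -> 0
  row 19 [10011]: clauses=TTFTTTT -> 0
  row 20 [10100]: clauses=FFTTFTF -> 0
  row 21 [10101]: clauses=FFTTFTT -> 0
  row 22 [10110]: clauses=TTTTTTF -> 0
  row 23 [10111]: clauses=TTTTTTT -> 1
  row 24 [11000]: clauses=TFTTFFT -> 0
  row 25 [11001]: clauses=TFTTFFT -> 0
  row 26 [11010]: clauses=TTFTTFT -> 0
  row 27 [11011]: clauses=TTFTTFT -> 0
  row 28 [11100]: clauses=FFTTFFF -> 0
  row 29 [11101]: clauses=FFTFFFT -> 0
  row 30 [11110]: clauses=TTTTTFF -> 0
  row 31 [11111]: clauses=TTTFTFT -> 0
Full result column, 8 rows per line (x1,x2 fixed per line; x3,x4,x5 runs 000..111 left to right):
  rows 0-7 [x1,x2=00]: 00000011  (ones: 2)
  rows 8-15 [x1,x2=01]: 00000000  (ones: 0)
  rows 16-23 [x1,x2=10]: 00000001  (ones: 1)
  rows 24-31 [x1,x2=11]: 00000000  (ones: 0)
Satisfying assignments = 2+0+1+0 = 3

3


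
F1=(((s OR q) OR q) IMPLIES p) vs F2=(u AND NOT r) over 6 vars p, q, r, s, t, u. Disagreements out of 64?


F1 = (((s OR q) OR q) IMPLIES p)
F2 = (u AND NOT r)
Evaluate both on each of 64 rows (bits = p,q,r,s,t,u):
  row 0 [000000]: F1=1 F2=0 (differ) -> 1
  row 1 [000001]: F1=1 F2=1 -> 0
  row 2 [000010]: F1=1 F2=0 (differ) -> 1
  row 3 [000011]: F1=1 F2=1 -> 0
  row 4 [000100]: F1=0 F2=0 -> 0
  (every remaining row is evaluated the same way; all 64 results are listed next)
Full result column, 8 rows per line (p,q,r fixed per line; s,t,u runs 000..111 left to right):
  rows 0-7 [p,q,r=000]: 10100101  (ones: 4)
  rows 8-15 [p,q,r=001]: 11110000  (ones: 4)
  rows 16-23 [p,q,r=010]: 01010101  (ones: 4)
  rows 24-31 [p,q,r=011]: 00000000  (ones: 0)
  rows 32-39 [p,q,r=100]: 10101010  (ones: 4)
  rows 40-47 [p,q,r=101]: 11111111  (ones: 8)
  rows 48-55 [p,q,r=110]: 10101010  (ones: 4)
  rows 56-63 [p,q,r=111]: 11111111  (ones: 8)
Disagreements = 4+4+4+0+4+8+4+8 = 36

36


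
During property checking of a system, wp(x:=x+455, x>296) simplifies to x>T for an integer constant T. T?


Formula: wp(x:=E, P) = P[E/x] (substitute E for x in postcondition)
Step 1: Postcondition: x>296
Step 2: Substitute x+455 for x: x+455>296
Step 3: Solve for x: x > 296-455 = -159

-159


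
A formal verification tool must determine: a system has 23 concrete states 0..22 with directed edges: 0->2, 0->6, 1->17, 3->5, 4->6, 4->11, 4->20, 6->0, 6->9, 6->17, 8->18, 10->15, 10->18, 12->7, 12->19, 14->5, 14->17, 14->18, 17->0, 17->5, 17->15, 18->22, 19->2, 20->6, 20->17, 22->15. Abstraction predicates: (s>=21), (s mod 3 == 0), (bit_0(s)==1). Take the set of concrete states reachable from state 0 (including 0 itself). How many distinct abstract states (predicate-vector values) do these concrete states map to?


BFS from 0:
Concrete reachable: {0, 2, 5, 6, 9, 15, 17}
Abstract via predicates (s>=21), (s mod 3 == 0), (bit_0(s)==1):
  (0,0,0) <- {2}
  (0,0,1) <- {5, 17}
  (0,1,0) <- {0, 6}
  (0,1,1) <- {9, 15}
Distinct abstract states = 4

4


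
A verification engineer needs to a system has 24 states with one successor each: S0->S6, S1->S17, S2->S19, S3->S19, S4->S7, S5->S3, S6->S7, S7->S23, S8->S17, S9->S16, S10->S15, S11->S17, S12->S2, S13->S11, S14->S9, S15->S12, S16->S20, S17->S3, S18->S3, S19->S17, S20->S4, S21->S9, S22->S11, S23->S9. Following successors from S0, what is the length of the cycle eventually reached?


Trace from S0 until a state repeats:
  S0 -> S6 -> S7 -> S23 -> S9 -> S16 -> S20 -> S4 -> S7
S7 first seen at step 2, revisited at step 8.
Cycle length = 8 - 2 = 6

6


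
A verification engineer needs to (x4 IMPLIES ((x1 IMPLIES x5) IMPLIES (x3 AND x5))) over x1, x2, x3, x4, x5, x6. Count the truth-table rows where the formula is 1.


Formula: (x4 IMPLIES ((x1 IMPLIES x5) IMPLIES (x3 AND x5))) over 6 vars (64 rows)
Evaluate each row (x1, x2, x3, x4, x5, x6 as bits, MSB first):
  row 0 [000000]: (0 IMPLIES ((0 IMPLIES 0) IMPLIES (0 AND 0))) -> 1
  row 1 [000001]: (0 IMPLIES ((0 IMPLIES 0) IMPLIES (0 AND 0))) -> 1
  row 2 [000010]: (0 IMPLIES ((0 IMPLIES 1) IMPLIES (0 AND 1))) -> 1
  row 3 [000011]: (0 IMPLIES ((0 IMPLIES 1) IMPLIES (0 AND 1))) -> 1
  row 4 [000100]: (1 IMPLIES ((0 IMPLIES 0) IMPLIES (0 AND 0))) -> 0
  (every remaining row is evaluated the same way; all 64 results are listed next)
Full result column, 8 rows per line (x1,x2,x3 fixed per line; x4,x5,x6 runs 000..111 left to right):
  rows 0-7 [x1,x2,x3=000]: 11110000  (ones: 4)
  rows 8-15 [x1,x2,x3=001]: 11110011  (ones: 6)
  rows 16-23 [x1,x2,x3=010]: 11110000  (ones: 4)
  rows 24-31 [x1,x2,x3=011]: 11110011  (ones: 6)
  rows 32-39 [x1,x2,x3=100]: 11111100  (ones: 6)
  rows 40-47 [x1,x2,x3=101]: 11111111  (ones: 8)
  rows 48-55 [x1,x2,x3=110]: 11111100  (ones: 6)
  rows 56-63 [x1,x2,x3=111]: 11111111  (ones: 8)
Count of 1-rows = 4+6+4+6+6+8+6+8 = 48

48


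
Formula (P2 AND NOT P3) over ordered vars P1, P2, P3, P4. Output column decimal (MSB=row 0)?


Formula: (P2 AND NOT P3) over P1, P2, P3, P4 (16 rows)
Evaluate each row (bits = P1,P2,P3,P4, MSB first):
  row 0 [0000]: (0 AND NOT 0) -> 0
  row 1 [0001]: (0 AND NOT 0) -> 0
  row 2 [0010]: (0 AND NOT 1) -> 0
  row 3 [0011]: (0 AND NOT 1) -> 0
  row 4 [0100]: (1 AND NOT 0) -> 1
  row 5 [0101]: (1 AND NOT 0) -> 1
  row 6 [0110]: (1 AND NOT 1) -> 0
  row 7 [0111]: (1 AND NOT 1) -> 0
  row 8 [1000]: (0 AND NOT 0) -> 0
  row 9 [1001]: (0 AND NOT 0) -> 0
  row 10 [1010]: (0 AND NOT 1) -> 0
  row 11 [1011]: (0 AND NOT 1) -> 0
  row 12 [1100]: (1 AND NOT 0) -> 1
  row 13 [1101]: (1 AND NOT 0) -> 1
  row 14 [1110]: (1 AND NOT 1) -> 0
  row 15 [1111]: (1 AND NOT 1) -> 0
Full result column, 4 rows per line (P1,P2 fixed per line; P3,P4 runs 00..11 left to right):
  rows 0-3 [P1,P2=00]: 0000  = hex 0
  rows 4-7 [P1,P2=01]: 1100  = hex C
  rows 8-11 [P1,P2=10]: 0000  = hex 0
  rows 12-15 [P1,P2=11]: 1100  = hex C
Output column (row 0 .. row 15) = 0000110000001100
Output column grouped in 4s = 0000 1100 0000 1100 = 0x0C0C
Convert to decimal digit by digit (value = value*16 + digit):
  0 -> 0
  0*16 + 12 (C) = 12
  12*16 + 0 = 192
  192*16 + 12 (C) = 3084
Decimal = 3084

3084


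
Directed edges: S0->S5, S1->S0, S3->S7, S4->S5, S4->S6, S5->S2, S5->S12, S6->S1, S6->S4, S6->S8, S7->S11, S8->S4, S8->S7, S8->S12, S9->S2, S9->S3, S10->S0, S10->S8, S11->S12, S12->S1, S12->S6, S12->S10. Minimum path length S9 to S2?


BFS layer-by-layer from S9:
  dist 0: {S9}
  dist 1: {S2, S3}
  -> S2 reached at distance 1
Shortest path length = 1

1


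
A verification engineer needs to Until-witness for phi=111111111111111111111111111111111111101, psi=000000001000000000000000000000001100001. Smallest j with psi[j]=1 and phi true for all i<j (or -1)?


(phi U psi) at 0: need smallest j with psi[j]=1 and phi[i]=1 for all i in [0,j).
Scan from step 0:
  step 0: phi=1, psi=0 -> continue
  step 1: phi=1, psi=0 -> continue
  step 2: phi=1, psi=0 -> continue
  step 3: phi=1, psi=0 -> continue
  step 8: psi=1 and phi held for [0,8) -> witness found
Witness step = 8

8


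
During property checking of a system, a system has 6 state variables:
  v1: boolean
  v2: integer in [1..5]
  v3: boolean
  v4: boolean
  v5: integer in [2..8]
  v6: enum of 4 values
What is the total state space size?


State space = product of domain sizes of all variables.
Domain sizes:
  v1 (boolean): 2
  v2 (integer in [1..5]): 5
  v3 (boolean): 2
  v4 (boolean): 2
  v5 (integer in [2..8]): 7
  v6 (enum of 4 values): 4
Product = 2 * 5 * 2 * 2 * 7 * 4 = 1120

1120


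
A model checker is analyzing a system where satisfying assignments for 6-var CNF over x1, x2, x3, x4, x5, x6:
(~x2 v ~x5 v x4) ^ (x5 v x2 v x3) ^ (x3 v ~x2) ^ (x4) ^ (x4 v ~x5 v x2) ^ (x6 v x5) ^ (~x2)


CNF with 7 clauses over 6 vars (64 assignments).
An assignment satisfies CNF iff every clause has >=1 true literal.
Check each row (bits = x1,x2,x3,x4,x5,x6; clause T/F shown):
  row 0 [000000]: clauses=TFTFTFT -> 0
  row 1 [000001]: clauses=TFTFTTT -> 0
  row 2 [000010]: clauses=TTTFFTT -> 0
  row 3 [000011]: clauses=TTTFFTT -> 0
  row 4 [000100]: clauses=TFTTTFT -> 0
  (every remaining row is evaluated the same way; all 64 results are listed next)
Full result column, 8 rows per line (x1,x2,x3 fixed per line; x4,x5,x6 runs 000..111 left to right):
  rows 0-7 [x1,x2,x3=000]: 00000011  (ones: 2)
  rows 8-15 [x1,x2,x3=001]: 00000111  (ones: 3)
  rows 16-23 [x1,x2,x3=010]: 00000000  (ones: 0)
  rows 24-31 [x1,x2,x3=011]: 00000000  (ones: 0)
  rows 32-39 [x1,x2,x3=100]: 00000011  (ones: 2)
  rows 40-47 [x1,x2,x3=101]: 00000111  (ones: 3)
  rows 48-55 [x1,x2,x3=110]: 00000000  (ones: 0)
  rows 56-63 [x1,x2,x3=111]: 00000000  (ones: 0)
Satisfying assignments = 2+3+0+0+2+3+0+0 = 10

10


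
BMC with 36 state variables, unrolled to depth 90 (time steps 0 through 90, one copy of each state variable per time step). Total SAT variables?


BMC unrolls to depth k, creating one copy of each state var for steps 0..k.
Step count = 90 + 1 = 91 (steps 0 through 90)
Vars per step = 36
Total = 36 * 91 = 3276

3276


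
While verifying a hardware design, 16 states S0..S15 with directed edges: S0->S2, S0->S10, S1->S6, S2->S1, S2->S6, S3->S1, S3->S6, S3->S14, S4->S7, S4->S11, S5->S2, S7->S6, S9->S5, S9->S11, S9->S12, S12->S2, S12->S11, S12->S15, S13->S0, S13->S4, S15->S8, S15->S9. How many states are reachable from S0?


BFS from S0:
  layer 0: {S0}
  layer 1: {S2, S10}
  layer 2: {S1, S6}
Reachable set: {S0, S1, S2, S6, S10}
Count = 5

5


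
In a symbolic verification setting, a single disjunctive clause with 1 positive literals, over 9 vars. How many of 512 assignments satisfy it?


Step 1: Total=2^9=512
Step 2: Unsat when all 1 false: 2^8=256
Step 3: Sat=512-256=256

256


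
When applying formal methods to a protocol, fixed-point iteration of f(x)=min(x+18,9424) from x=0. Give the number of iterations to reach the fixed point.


Step 1: x=0, cap=9424, increment=18
Step 2: x grows by 18 each step until capped at 9424; fixed point is x=9424
Step 3: iterations = ceil(9424/18) = 524

524


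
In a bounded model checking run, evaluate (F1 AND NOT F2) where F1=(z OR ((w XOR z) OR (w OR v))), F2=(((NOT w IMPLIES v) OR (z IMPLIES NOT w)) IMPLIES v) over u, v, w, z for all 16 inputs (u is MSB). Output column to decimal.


F1 = (z OR ((w XOR z) OR (w OR v)))
F2 = (((NOT w IMPLIES v) OR (z IMPLIES NOT w)) IMPLIES v)
Counterexample to F1=>F2 is where F1=1 and F2=0.
Evaluate each row (bits = u,v,w,z, MSB first):
  row 0 [0000]: F1=0 F2=0 -> F1&~F2 -> 0
  row 1 [0001]: F1=1 F2=0 -> F1&~F2 -> 1
  row 2 [0010]: F1=1 F2=0 -> F1&~F2 -> 1
  row 3 [0011]: F1=1 F2=0 -> F1&~F2 -> 1
  row 4 [0100]: F1=1 F2=1 -> F1&~F2 -> 0
  row 5 [0101]: F1=1 F2=1 -> F1&~F2 -> 0
  row 6 [0110]: F1=1 F2=1 -> F1&~F2 -> 0
  row 7 [0111]: F1=1 F2=1 -> F1&~F2 -> 0
  row 8 [1000]: F1=0 F2=0 -> F1&~F2 -> 0
  row 9 [1001]: F1=1 F2=0 -> F1&~F2 -> 1
  row 10 [1010]: F1=1 F2=0 -> F1&~F2 -> 1
  row 11 [1011]: F1=1 F2=0 -> F1&~F2 -> 1
  row 12 [1100]: F1=1 F2=1 -> F1&~F2 -> 0
  row 13 [1101]: F1=1 F2=1 -> F1&~F2 -> 0
  row 14 [1110]: F1=1 F2=1 -> F1&~F2 -> 0
  row 15 [1111]: F1=1 F2=1 -> F1&~F2 -> 0
Full result column, 4 rows per line (u,v fixed per line; w,z runs 00..11 left to right):
  rows 0-3 [u,v=00]: 0111  = hex 7
  rows 4-7 [u,v=01]: 0000  = hex 0
  rows 8-11 [u,v=10]: 0111  = hex 7
  rows 12-15 [u,v=11]: 0000  = hex 0
Counterexample vector (row 0 .. row 15) = 0111000001110000
Output column grouped in 4s = 0111 0000 0111 0000 = 0x7070
Convert to decimal digit by digit (value = value*16 + digit):
  7 -> 7
  7*16 + 0 = 112
  112*16 + 7 = 1799
  1799*16 + 0 = 28784
Decimal = 28784

28784


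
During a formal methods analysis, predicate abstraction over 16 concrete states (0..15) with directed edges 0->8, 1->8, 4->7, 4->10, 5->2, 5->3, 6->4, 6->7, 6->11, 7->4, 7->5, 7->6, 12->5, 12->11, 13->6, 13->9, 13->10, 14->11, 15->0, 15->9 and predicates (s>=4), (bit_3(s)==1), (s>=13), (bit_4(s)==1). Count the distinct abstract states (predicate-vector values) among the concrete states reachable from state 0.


BFS from 0:
Concrete reachable: {0, 8}
Abstract via predicates (s>=4), (bit_3(s)==1), (s>=13), (bit_4(s)==1):
  (0,0,0,0) <- {0}
  (1,1,0,0) <- {8}
Distinct abstract states = 2

2


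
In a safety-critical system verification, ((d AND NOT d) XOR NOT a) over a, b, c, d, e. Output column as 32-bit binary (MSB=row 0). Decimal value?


Formula: ((d AND NOT d) XOR NOT a) over a, b, c, d, e (32 rows)
Evaluate each row (bits = a,b,c,d,e, MSB first):
  row 0 [00000]: ((0 AND NOT 0) XOR NOT 0) -> 1
  row 1 [00001]: ((0 AND NOT 0) XOR NOT 0) -> 1
  row 2 [00010]: ((1 AND NOT 1) XOR NOT 0) -> 1
  row 3 [00011]: ((1 AND NOT 1) XOR NOT 0) -> 1
  row 4 [00100]: ((0 AND NOT 0) XOR NOT 0) -> 1
  row 5 [00101]: ((0 AND NOT 0) XOR NOT 0) -> 1
  row 6 [00110]: ((1 AND NOT 1) XOR NOT 0) -> 1
  row 7 [00111]: ((1 AND NOT 1) XOR NOT 0) -> 1
  row 8 [01000]: ((0 AND NOT 0) XOR NOT 0) -> 1
  row 9 [01001]: ((0 AND NOT 0) XOR NOT 0) -> 1
  row 10 [01010]: ((1 AND NOT 1) XOR NOT 0) -> 1
  row 11 [01011]: ((1 AND NOT 1) XOR NOT 0) -> 1
  row 12 [01100]: ((0 AND NOT 0) XOR NOT 0) -> 1
  row 13 [01101]: ((0 AND NOT 0) XOR NOT 0) -> 1
  row 14 [01110]: ((1 AND NOT 1) XOR NOT 0) -> 1
  row 15 [01111]: ((1 AND NOT 1) XOR NOT 0) -> 1
  row 16 [10000]: ((0 AND NOT 0) XOR NOT 1) -> 0
  row 17 [10001]: ((0 AND NOT 0) XOR NOT 1) -> 0
  row 18 [10010]: ((1 AND NOT 1) XOR NOT 1) -> 0
  row 19 [10011]: ((1 AND NOT 1) XOR NOT 1) -> 0
  row 20 [10100]: ((0 AND NOT 0) XOR NOT 1) -> 0
  row 21 [10101]: ((0 AND NOT 0) XOR NOT 1) -> 0
  row 22 [10110]: ((1 AND NOT 1) XOR NOT 1) -> 0
  row 23 [10111]: ((1 AND NOT 1) XOR NOT 1) -> 0
  row 24 [11000]: ((0 AND NOT 0) XOR NOT 1) -> 0
  row 25 [11001]: ((0 AND NOT 0) XOR NOT 1) -> 0
  row 26 [11010]: ((1 AND NOT 1) XOR NOT 1) -> 0
  row 27 [11011]: ((1 AND NOT 1) XOR NOT 1) -> 0
  row 28 [11100]: ((0 AND NOT 0) XOR NOT 1) -> 0
  row 29 [11101]: ((0 AND NOT 0) XOR NOT 1) -> 0
  row 30 [11110]: ((1 AND NOT 1) XOR NOT 1) -> 0
  row 31 [11111]: ((1 AND NOT 1) XOR NOT 1) -> 0
Full result column, 4 rows per line (a,b,c fixed per line; d,e runs 00..11 left to right):
  rows 0-3 [a,b,c=000]: 1111  = hex F
  rows 4-7 [a,b,c=001]: 1111  = hex F
  rows 8-11 [a,b,c=010]: 1111  = hex F
  rows 12-15 [a,b,c=011]: 1111  = hex F
  rows 16-19 [a,b,c=100]: 0000  = hex 0
  rows 20-23 [a,b,c=101]: 0000  = hex 0
  rows 24-27 [a,b,c=110]: 0000  = hex 0
  rows 28-31 [a,b,c=111]: 0000  = hex 0
Output column (row 0 .. row 31) = 11111111111111110000000000000000
Output column grouped in 4s = 1111 1111 1111 1111 0000 0000 0000 0000 = 0xFFFF0000
Convert to decimal digit by digit (value = value*16 + digit):
  F -> 15
  15*16 + 15 (F) = 255
  255*16 + 15 (F) = 4095
  4095*16 + 15 (F) = 65535
  65535*16 + 0 = 1048560
  1048560*16 + 0 = 16776960
  16776960*16 + 0 = 268431360
  268431360*16 + 0 = 4294901760
Decimal = 4294901760

4294901760


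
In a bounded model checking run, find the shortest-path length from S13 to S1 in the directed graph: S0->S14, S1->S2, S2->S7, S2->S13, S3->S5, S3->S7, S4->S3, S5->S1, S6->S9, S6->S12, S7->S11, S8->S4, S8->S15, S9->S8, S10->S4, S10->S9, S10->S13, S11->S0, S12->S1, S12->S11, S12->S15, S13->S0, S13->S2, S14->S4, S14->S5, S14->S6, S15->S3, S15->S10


BFS layer-by-layer from S13:
  dist 0: {S13}
  dist 1: {S0, S2}
  dist 2: {S7, S14}
  dist 3: {S4, S5, S6, S11}
  dist 4: {S1, S3, S9, S12}
  -> S1 reached at distance 4
Shortest path length = 4

4


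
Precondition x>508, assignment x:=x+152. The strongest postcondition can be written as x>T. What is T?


Formula: sp(P, x:=E) = exists old_x. (x = E[old_x/x]) AND P[old_x/x] (old_x is the value of x before the assignment; eliminate old_x by solving x = E[old_x/x] for old_x)
Step 1: Precondition P: x>508, i.e. old_x > 508
Step 2: Assignment gives x = old_x + 152, so old_x = x - 152
Step 3: Substitute into P: x - 152 > 508
Step 4: Simplify: x > 508+152 = 660

660


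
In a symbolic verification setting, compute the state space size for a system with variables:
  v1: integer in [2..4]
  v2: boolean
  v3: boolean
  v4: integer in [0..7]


State space = product of domain sizes of all variables.
Domain sizes:
  v1 (integer in [2..4]): 3
  v2 (boolean): 2
  v3 (boolean): 2
  v4 (integer in [0..7]): 8
Product = 3 * 2 * 2 * 8 = 96

96


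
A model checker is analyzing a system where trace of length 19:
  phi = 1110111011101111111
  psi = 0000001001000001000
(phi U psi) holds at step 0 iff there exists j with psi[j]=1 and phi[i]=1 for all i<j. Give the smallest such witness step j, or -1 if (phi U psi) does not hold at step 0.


(phi U psi) at 0: need smallest j with psi[j]=1 and phi[i]=1 for all i in [0,j).
Scan from step 0:
  step 0: phi=1, psi=0 -> continue
  step 1: phi=1, psi=0 -> continue
  step 2: phi=1, psi=0 -> continue
  step 3: phi=0 -> phi-prefix broken from here
  step 6: psi=1 but phi already failed -> not a witness
  step 9: psi=1 but phi already failed -> not a witness
  step 15: psi=1 but phi already failed -> not a witness
  end of trace: no witness -> -1
Witness step = -1

-1


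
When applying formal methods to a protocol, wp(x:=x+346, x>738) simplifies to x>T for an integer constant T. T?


Formula: wp(x:=E, P) = P[E/x] (substitute E for x in postcondition)
Step 1: Postcondition: x>738
Step 2: Substitute x+346 for x: x+346>738
Step 3: Solve for x: x > 738-346 = 392

392


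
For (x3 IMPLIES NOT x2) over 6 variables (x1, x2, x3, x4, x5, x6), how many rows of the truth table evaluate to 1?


Formula: (x3 IMPLIES NOT x2) over 6 vars (64 rows)
Evaluate each row (x1, x2, x3, x4, x5, x6 as bits, MSB first):
  row 0 [000000]: (0 IMPLIES NOT 0) -> 1
  row 1 [000001]: (0 IMPLIES NOT 0) -> 1
  row 2 [000010]: (0 IMPLIES NOT 0) -> 1
  row 3 [000011]: (0 IMPLIES NOT 0) -> 1
  row 4 [000100]: (0 IMPLIES NOT 0) -> 1
  (every remaining row is evaluated the same way; all 64 results are listed next)
Full result column, 8 rows per line (x1,x2,x3 fixed per line; x4,x5,x6 runs 000..111 left to right):
  rows 0-7 [x1,x2,x3=000]: 11111111  (ones: 8)
  rows 8-15 [x1,x2,x3=001]: 11111111  (ones: 8)
  rows 16-23 [x1,x2,x3=010]: 11111111  (ones: 8)
  rows 24-31 [x1,x2,x3=011]: 00000000  (ones: 0)
  rows 32-39 [x1,x2,x3=100]: 11111111  (ones: 8)
  rows 40-47 [x1,x2,x3=101]: 11111111  (ones: 8)
  rows 48-55 [x1,x2,x3=110]: 11111111  (ones: 8)
  rows 56-63 [x1,x2,x3=111]: 00000000  (ones: 0)
Count of 1-rows = 8+8+8+0+8+8+8+0 = 48

48


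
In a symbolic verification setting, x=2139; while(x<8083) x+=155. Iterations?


Step 1: x goes from 2139 toward 8083 by 155; the body runs while x<8083, so iterations = ceil((bound-start)/step)
Step 2: Distance=5944
Step 3: ceil(5944/155)=39

39


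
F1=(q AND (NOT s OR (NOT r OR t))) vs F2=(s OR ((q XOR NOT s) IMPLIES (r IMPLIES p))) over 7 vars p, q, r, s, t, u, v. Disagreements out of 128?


F1 = (q AND (NOT s OR (NOT r OR t)))
F2 = (s OR ((q XOR NOT s) IMPLIES (r IMPLIES p)))
Evaluate both on each of 128 rows (bits = p,q,r,s,t,u,v):
  row 0 [0000000]: F1=0 F2=1 (differ) -> 1
  row 1 [0000001]: F1=0 F2=1 (differ) -> 1
  row 2 [0000010]: F1=0 F2=1 (differ) -> 1
  row 3 [0000011]: F1=0 F2=1 (differ) -> 1
  row 4 [0000100]: F1=0 F2=1 (differ) -> 1
  (every remaining row is evaluated the same way; all 128 results are listed next)
Full result column, 8 rows per line (p,q,r,s fixed per line; t,u,v runs 000..111 left to right):
  rows 0-7 [p,q,r,s=0000]: 11111111  (ones: 8)
  rows 8-15 [p,q,r,s=0001]: 11111111  (ones: 8)
  rows 16-23 [p,q,r,s=0010]: 00000000  (ones: 0)
  rows 24-31 [p,q,r,s=0011]: 11111111  (ones: 8)
  rows 32-39 [p,q,r,s=0100]: 00000000  (ones: 0)
  rows 40-47 [p,q,r,s=0101]: 00000000  (ones: 0)
  rows 48-55 [p,q,r,s=0110]: 00000000  (ones: 0)
  rows 56-63 [p,q,r,s=0111]: 11110000  (ones: 4)
  rows 64-71 [p,q,r,s=1000]: 11111111  (ones: 8)
  rows 72-79 [p,q,r,s=1001]: 11111111  (ones: 8)
  rows 80-87 [p,q,r,s=1010]: 11111111  (ones: 8)
  rows 88-95 [p,q,r,s=1011]: 11111111  (ones: 8)
  rows 96-103 [p,q,r,s=1100]: 00000000  (ones: 0)
  rows 104-111 [p,q,r,s=1101]: 00000000  (ones: 0)
  rows 112-119 [p,q,r,s=1110]: 00000000  (ones: 0)
  rows 120-127 [p,q,r,s=1111]: 11110000  (ones: 4)
Disagreements = 8+8+0+8+0+0+0+4+8+8+8+8+0+0+0+4 = 64

64


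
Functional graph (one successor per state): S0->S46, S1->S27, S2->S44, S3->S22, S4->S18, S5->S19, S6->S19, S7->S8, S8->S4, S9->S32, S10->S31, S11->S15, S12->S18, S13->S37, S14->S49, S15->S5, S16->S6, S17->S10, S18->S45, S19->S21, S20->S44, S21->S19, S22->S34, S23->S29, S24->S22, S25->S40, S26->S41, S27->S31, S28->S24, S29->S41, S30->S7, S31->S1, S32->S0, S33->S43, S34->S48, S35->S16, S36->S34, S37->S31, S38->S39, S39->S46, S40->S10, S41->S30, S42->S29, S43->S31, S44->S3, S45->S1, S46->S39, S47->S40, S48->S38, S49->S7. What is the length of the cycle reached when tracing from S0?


Trace from S0 until a state repeats:
  S0 -> S46 -> S39 -> S46
S46 first seen at step 1, revisited at step 3.
Cycle length = 3 - 1 = 2

2


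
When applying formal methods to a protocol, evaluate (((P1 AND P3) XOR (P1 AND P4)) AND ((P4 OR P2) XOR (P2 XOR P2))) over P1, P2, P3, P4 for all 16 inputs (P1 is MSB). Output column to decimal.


Formula: (((P1 AND P3) XOR (P1 AND P4)) AND ((P4 OR P2) XOR (P2 XOR P2))) over P1, P2, P3, P4 (16 rows)
Evaluate each row (bits = P1,P2,P3,P4, MSB first):
  row 0 [0000]: (((0 AND 0) XOR (0 AND 0)) AND ((0 OR 0) XOR (0 XOR 0))) -> 0
  row 1 [0001]: (((0 AND 0) XOR (0 AND 1)) AND ((1 OR 0) XOR (0 XOR 0))) -> 0
  row 2 [0010]: (((0 AND 1) XOR (0 AND 0)) AND ((0 OR 0) XOR (0 XOR 0))) -> 0
  row 3 [0011]: (((0 AND 1) XOR (0 AND 1)) AND ((1 OR 0) XOR (0 XOR 0))) -> 0
  row 4 [0100]: (((0 AND 0) XOR (0 AND 0)) AND ((0 OR 1) XOR (1 XOR 1))) -> 0
  row 5 [0101]: (((0 AND 0) XOR (0 AND 1)) AND ((1 OR 1) XOR (1 XOR 1))) -> 0
  row 6 [0110]: (((0 AND 1) XOR (0 AND 0)) AND ((0 OR 1) XOR (1 XOR 1))) -> 0
  row 7 [0111]: (((0 AND 1) XOR (0 AND 1)) AND ((1 OR 1) XOR (1 XOR 1))) -> 0
  row 8 [1000]: (((1 AND 0) XOR (1 AND 0)) AND ((0 OR 0) XOR (0 XOR 0))) -> 0
  row 9 [1001]: (((1 AND 0) XOR (1 AND 1)) AND ((1 OR 0) XOR (0 XOR 0))) -> 1
  row 10 [1010]: (((1 AND 1) XOR (1 AND 0)) AND ((0 OR 0) XOR (0 XOR 0))) -> 0
  row 11 [1011]: (((1 AND 1) XOR (1 AND 1)) AND ((1 OR 0) XOR (0 XOR 0))) -> 0
  row 12 [1100]: (((1 AND 0) XOR (1 AND 0)) AND ((0 OR 1) XOR (1 XOR 1))) -> 0
  row 13 [1101]: (((1 AND 0) XOR (1 AND 1)) AND ((1 OR 1) XOR (1 XOR 1))) -> 1
  row 14 [1110]: (((1 AND 1) XOR (1 AND 0)) AND ((0 OR 1) XOR (1 XOR 1))) -> 1
  row 15 [1111]: (((1 AND 1) XOR (1 AND 1)) AND ((1 OR 1) XOR (1 XOR 1))) -> 0
Full result column, 4 rows per line (P1,P2 fixed per line; P3,P4 runs 00..11 left to right):
  rows 0-3 [P1,P2=00]: 0000  = hex 0
  rows 4-7 [P1,P2=01]: 0000  = hex 0
  rows 8-11 [P1,P2=10]: 0100  = hex 4
  rows 12-15 [P1,P2=11]: 0110  = hex 6
Output column (row 0 .. row 15) = 0000000001000110
Output column grouped in 4s = 0000 0000 0100 0110 = 0x0046
Convert to decimal digit by digit (value = value*16 + digit):
  0 -> 0
  0*16 + 0 = 0
  0*16 + 4 = 4
  4*16 + 6 = 70
Decimal = 70

70


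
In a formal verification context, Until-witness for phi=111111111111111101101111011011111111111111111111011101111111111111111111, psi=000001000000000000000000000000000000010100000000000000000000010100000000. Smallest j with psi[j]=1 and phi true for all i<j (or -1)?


(phi U psi) at 0: need smallest j with psi[j]=1 and phi[i]=1 for all i in [0,j).
Scan from step 0:
  step 0: phi=1, psi=0 -> continue
  step 1: phi=1, psi=0 -> continue
  step 2: phi=1, psi=0 -> continue
  step 3: phi=1, psi=0 -> continue
  step 5: psi=1 and phi held for [0,5) -> witness found
Witness step = 5

5


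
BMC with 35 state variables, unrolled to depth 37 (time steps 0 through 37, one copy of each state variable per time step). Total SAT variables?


BMC unrolls to depth k, creating one copy of each state var for steps 0..k.
Step count = 37 + 1 = 38 (steps 0 through 37)
Vars per step = 35
Total = 35 * 38 = 1330

1330


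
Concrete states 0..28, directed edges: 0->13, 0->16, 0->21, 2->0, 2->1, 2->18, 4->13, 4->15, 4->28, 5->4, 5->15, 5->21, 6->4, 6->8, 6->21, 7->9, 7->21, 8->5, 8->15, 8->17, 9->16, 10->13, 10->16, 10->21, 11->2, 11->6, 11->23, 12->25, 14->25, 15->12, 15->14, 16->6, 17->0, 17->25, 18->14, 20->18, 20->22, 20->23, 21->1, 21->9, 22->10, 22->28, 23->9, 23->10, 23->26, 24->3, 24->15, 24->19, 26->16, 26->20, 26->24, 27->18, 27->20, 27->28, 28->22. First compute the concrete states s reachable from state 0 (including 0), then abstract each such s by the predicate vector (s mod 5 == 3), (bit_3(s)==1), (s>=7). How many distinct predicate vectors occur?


BFS from 0:
Concrete reachable: {0, 1, 4, 5, 6, 8, 9, 10, 12, 13, 14, 15, 16, 17, 21, 22, 25, 28}
Abstract via predicates (s mod 5 == 3), (bit_3(s)==1), (s>=7):
  (0,0,0) <- {0, 1, 4, 5, 6}
  (0,0,1) <- {16, 17, 21, 22}
  (0,1,1) <- {9, 10, 12, 14, 15, 25}
  (1,1,1) <- {8, 13, 28}
Distinct abstract states = 4

4


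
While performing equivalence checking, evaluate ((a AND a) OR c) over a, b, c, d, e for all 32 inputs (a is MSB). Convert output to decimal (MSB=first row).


Formula: ((a AND a) OR c) over a, b, c, d, e (32 rows)
Evaluate each row (bits = a,b,c,d,e, MSB first):
  row 0 [00000]: ((0 AND 0) OR 0) -> 0
  row 1 [00001]: ((0 AND 0) OR 0) -> 0
  row 2 [00010]: ((0 AND 0) OR 0) -> 0
  row 3 [00011]: ((0 AND 0) OR 0) -> 0
  row 4 [00100]: ((0 AND 0) OR 1) -> 1
  row 5 [00101]: ((0 AND 0) OR 1) -> 1
  row 6 [00110]: ((0 AND 0) OR 1) -> 1
  row 7 [00111]: ((0 AND 0) OR 1) -> 1
  row 8 [01000]: ((0 AND 0) OR 0) -> 0
  row 9 [01001]: ((0 AND 0) OR 0) -> 0
  row 10 [01010]: ((0 AND 0) OR 0) -> 0
  row 11 [01011]: ((0 AND 0) OR 0) -> 0
  row 12 [01100]: ((0 AND 0) OR 1) -> 1
  row 13 [01101]: ((0 AND 0) OR 1) -> 1
  row 14 [01110]: ((0 AND 0) OR 1) -> 1
  row 15 [01111]: ((0 AND 0) OR 1) -> 1
  row 16 [10000]: ((1 AND 1) OR 0) -> 1
  row 17 [10001]: ((1 AND 1) OR 0) -> 1
  row 18 [10010]: ((1 AND 1) OR 0) -> 1
  row 19 [10011]: ((1 AND 1) OR 0) -> 1
  row 20 [10100]: ((1 AND 1) OR 1) -> 1
  row 21 [10101]: ((1 AND 1) OR 1) -> 1
  row 22 [10110]: ((1 AND 1) OR 1) -> 1
  row 23 [10111]: ((1 AND 1) OR 1) -> 1
  row 24 [11000]: ((1 AND 1) OR 0) -> 1
  row 25 [11001]: ((1 AND 1) OR 0) -> 1
  row 26 [11010]: ((1 AND 1) OR 0) -> 1
  row 27 [11011]: ((1 AND 1) OR 0) -> 1
  row 28 [11100]: ((1 AND 1) OR 1) -> 1
  row 29 [11101]: ((1 AND 1) OR 1) -> 1
  row 30 [11110]: ((1 AND 1) OR 1) -> 1
  row 31 [11111]: ((1 AND 1) OR 1) -> 1
Full result column, 4 rows per line (a,b,c fixed per line; d,e runs 00..11 left to right):
  rows 0-3 [a,b,c=000]: 0000  = hex 0
  rows 4-7 [a,b,c=001]: 1111  = hex F
  rows 8-11 [a,b,c=010]: 0000  = hex 0
  rows 12-15 [a,b,c=011]: 1111  = hex F
  rows 16-19 [a,b,c=100]: 1111  = hex F
  rows 20-23 [a,b,c=101]: 1111  = hex F
  rows 24-27 [a,b,c=110]: 1111  = hex F
  rows 28-31 [a,b,c=111]: 1111  = hex F
Output column (row 0 .. row 31) = 00001111000011111111111111111111
Output column grouped in 4s = 0000 1111 0000 1111 1111 1111 1111 1111 = 0x0F0FFFFF
Convert to decimal digit by digit (value = value*16 + digit):
  0 -> 0
  0*16 + 15 (F) = 15
  15*16 + 0 = 240
  240*16 + 15 (F) = 3855
  3855*16 + 15 (F) = 61695
  61695*16 + 15 (F) = 987135
  987135*16 + 15 (F) = 15794175
  15794175*16 + 15 (F) = 252706815
Decimal = 252706815

252706815
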